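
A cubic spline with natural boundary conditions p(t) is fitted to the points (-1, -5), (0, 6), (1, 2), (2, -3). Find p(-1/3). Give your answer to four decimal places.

3.7901

Put M_i = p'' at the i-th knot. Here h = (1, 1, 1) and Δ = (11, -4, -5), so the interior equations h_(i-1)·M_(i-1) + 2(h_(i-1)+h_i)·M_i + h_i·M_(i+1) = 6(Δ_i − Δ_(i-1)) read
  1·M_0 + 4·M_1 + 1·M_2 = 6(Δ_1 - Δ_0) = -90
  1·M_1 + 4·M_2 + 1·M_3 = 6(Δ_2 - Δ_1) = -6
Natural end conditions: M_0 = M_3 = 0.
Solving the tridiagonal system: M_0 = 0, M_1 = -118/5, M_2 = 22/5, M_3 = 0.
On [-1, 0], p(t) = -5 + 224/15·(t + 1) + 0·(t + 1)² - 59/15·(t + 1)³.
With (t + 1) = 2/3: p(-1/3) = 307/81.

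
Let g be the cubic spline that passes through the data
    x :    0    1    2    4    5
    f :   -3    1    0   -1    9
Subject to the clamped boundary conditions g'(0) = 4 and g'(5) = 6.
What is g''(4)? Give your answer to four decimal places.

14.7813

Put m_i = g'' at the i-th knot. Here h = (1, 1, 2, 1) and Δ = (4, -1, -1/2, 10), so the interior equations h_(i-1)·m_(i-1) + 2(h_(i-1)+h_i)·m_i + h_i·m_(i+1) = 6(Δ_i − Δ_(i-1)) read
  1·m_0 + 4·m_1 + 1·m_2 = 6(Δ_1 - Δ_0) = -30
  1·m_1 + 6·m_2 + 2·m_3 = 6(Δ_2 - Δ_1) = 3
  2·m_2 + 6·m_3 + 1·m_4 = 6(Δ_3 - Δ_2) = 63
Clamped end conditions give two more equations: 2h_0·m_0 + h_0·m_1 = 6(Δ_0 - g'(0)) = 0 and h_3·m_3 + 2h_3·m_4 = 6(g'(5) - Δ_3) = -24.
Solving the tridiagonal system: m_0 = 491/128, m_1 = -491/64, m_2 = -403/128, m_3 = 473/32, m_4 = -1241/64.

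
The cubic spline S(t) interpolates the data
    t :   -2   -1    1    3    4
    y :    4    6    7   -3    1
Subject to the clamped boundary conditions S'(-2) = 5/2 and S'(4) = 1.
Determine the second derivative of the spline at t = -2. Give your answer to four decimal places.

With M_i denoting the second derivative at x_i, h_i = 1, 2, 2, 1, and Δ_i = (y_(i+1) − y_i)/h_i = 2, 1/2, -5, 4:
  1·M_0 + 6·M_1 + 2·M_2 = 6(Δ_1 - Δ_0) = -9
  2·M_1 + 8·M_2 + 2·M_3 = 6(Δ_2 - Δ_1) = -33
  2·M_2 + 6·M_3 + 1·M_4 = 6(Δ_3 - Δ_2) = 54
Clamped end conditions give two more equations: 2h_0·M_0 + h_0·M_1 = 6(Δ_0 - S'(-2)) = -3 and h_3·M_3 + 2h_3·M_4 = 6(S'(4) - Δ_3) = -18.
Solving the tridiagonal system: M_0 = -101/44, M_1 = 35/22, M_2 = -65/8, M_3 = 317/22, M_4 = -713/44.

-2.2955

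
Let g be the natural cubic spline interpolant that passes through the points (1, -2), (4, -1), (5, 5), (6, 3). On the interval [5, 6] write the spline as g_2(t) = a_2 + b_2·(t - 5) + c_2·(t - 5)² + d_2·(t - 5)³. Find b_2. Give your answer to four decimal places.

2.4946

With m_i denoting the second derivative at x_i, h_i = 3, 1, 1, and Δ_i = (y_(i+1) − y_i)/h_i = 1/3, 6, -2:
  3·m_0 + 8·m_1 + 1·m_2 = 6(Δ_1 - Δ_0) = 34
  1·m_1 + 4·m_2 + 1·m_3 = 6(Δ_2 - Δ_1) = -48
Natural end conditions: m_0 = m_3 = 0.
Solving: m_0 = 0, m_1 = 184/31, m_2 = -418/31, m_3 = 0.
On [5, 6], with g_2(t) = a_2 + b_2·(t - 5) + c_2·(t - 5)² + d_2·(t - 5)³: c_2 = m_2/2 = -209/31, d_2 = (m_3 - m_2)/(6h_2) = 209/93, b_2 = Δ_2 - h_2(2m_2 + m_3)/6 = 232/93.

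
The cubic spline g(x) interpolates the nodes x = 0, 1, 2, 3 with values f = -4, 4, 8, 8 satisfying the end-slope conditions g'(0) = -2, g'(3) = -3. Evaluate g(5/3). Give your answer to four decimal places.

7.4222

Write M_i for g''(x_i). With h_i = 1, 1, 1 and divided differences Δ_i = 8, 4, 0, the continuity of g' gives the tridiagonal system
  1·M_0 + 4·M_1 + 1·M_2 = 6(Δ_1 - Δ_0) = -24
  1·M_1 + 4·M_2 + 1·M_3 = 6(Δ_2 - Δ_1) = -24
Clamped end conditions give two more equations: 2h_0·M_0 + h_0·M_1 = 6(Δ_0 - g'(0)) = 60 and h_2·M_2 + 2h_2·M_3 = 6(g'(3) - Δ_2) = -18.
Solving: M_0 = 566/15, M_1 = -232/15, M_2 = 2/15, M_3 = -136/15.
On [1, 2], g(x) = 4 + 137/15·(x - 1) - 116/15·(x - 1)² + 13/5·(x - 1)³.
With (x - 1) = 2/3: g(5/3) = 334/45.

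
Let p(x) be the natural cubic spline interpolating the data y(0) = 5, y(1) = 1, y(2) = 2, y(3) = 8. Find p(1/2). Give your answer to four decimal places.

Put M_i = p'' at the i-th knot. Here h = (1, 1, 1) and Δ = (-4, 1, 6), so the interior equations h_(i-1)·M_(i-1) + 2(h_(i-1)+h_i)·M_i + h_i·M_(i+1) = 6(Δ_i − Δ_(i-1)) read
  1·M_0 + 4·M_1 + 1·M_2 = 6(Δ_1 - Δ_0) = 30
  1·M_1 + 4·M_2 + 1·M_3 = 6(Δ_2 - Δ_1) = 30
Natural end conditions: M_0 = M_3 = 0.
Hence M_0 = 0, M_1 = 6, M_2 = 6, M_3 = 0.
On [0, 1], p(x) = 5 - 5·x + 0·x² + 1·x³.
With x = 1/2: p(1/2) = 21/8.

2.6250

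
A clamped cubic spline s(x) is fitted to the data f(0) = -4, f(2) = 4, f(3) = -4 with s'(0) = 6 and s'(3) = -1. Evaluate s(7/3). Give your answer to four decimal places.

Put M_i = s'' at the i-th knot. Here h = (2, 1) and Δ = (4, -8), so the interior equations h_(i-1)·M_(i-1) + 2(h_(i-1)+h_i)·M_i + h_i·M_(i+1) = 6(Δ_i − Δ_(i-1)) read
  2·M_0 + 6·M_1 + 1·M_2 = 6(Δ_1 - Δ_0) = -72
Clamped end conditions give two more equations: 2h_0·M_0 + h_0·M_1 = 6(Δ_0 - s'(0)) = -12 and h_1·M_1 + 2h_1·M_2 = 6(s'(3) - Δ_1) = 42.
Hence M_0 = 20/3, M_1 = -58/3, M_2 = 92/3.
On [2, 3], s(x) = 4 - 20/3·(x - 2) - 29/3·(x - 2)² + 25/3·(x - 2)³.
With (x - 2) = 1/3: s(7/3) = 82/81.

1.0123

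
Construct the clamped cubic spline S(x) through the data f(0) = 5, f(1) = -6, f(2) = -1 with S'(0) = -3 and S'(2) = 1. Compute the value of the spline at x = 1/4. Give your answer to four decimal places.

3.0469

Let M_i = S''(x_i). Step sizes h_i = 1, 1; slopes of the chords Δ_i = (y_(i+1) - y_i)/h_i = -11, 5.
  1·M_0 + 4·M_1 + 1·M_2 = 6(Δ_1 - Δ_0) = 96
Clamped end conditions give two more equations: 2h_0·M_0 + h_0·M_1 = 6(Δ_0 - S'(0)) = -48 and h_1·M_1 + 2h_1·M_2 = 6(S'(2) - Δ_1) = -24.
Hence M_0 = -46, M_1 = 44, M_2 = -34.
On [0, 1], S(x) = 5 - 3·x - 23·x² + 15·x³.
With x = 1/4: S(1/4) = 195/64.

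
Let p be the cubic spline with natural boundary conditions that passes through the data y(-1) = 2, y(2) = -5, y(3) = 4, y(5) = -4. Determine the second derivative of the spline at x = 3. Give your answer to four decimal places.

Put M_i = p'' at the i-th knot. Here h = (3, 1, 2) and Δ = (-7/3, 9, -4), so the interior equations h_(i-1)·M_(i-1) + 2(h_(i-1)+h_i)·M_i + h_i·M_(i+1) = 6(Δ_i − Δ_(i-1)) read
  3·M_0 + 8·M_1 + 1·M_2 = 6(Δ_1 - Δ_0) = 68
  1·M_1 + 6·M_2 + 2·M_3 = 6(Δ_2 - Δ_1) = -78
Natural end conditions: M_0 = M_3 = 0.
Forward elimination and back-substitution give M_0 = 0, M_1 = 486/47, M_2 = -692/47, M_3 = 0.

-14.7234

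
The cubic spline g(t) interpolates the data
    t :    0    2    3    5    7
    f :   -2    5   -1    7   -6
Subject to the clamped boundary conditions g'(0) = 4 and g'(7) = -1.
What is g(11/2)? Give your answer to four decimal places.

4.7789

With M_i denoting the second derivative at x_i, h_i = 2, 1, 2, 2, and Δ_i = (y_(i+1) − y_i)/h_i = 7/2, -6, 4, -13/2:
  2·M_0 + 6·M_1 + 1·M_2 = 6(Δ_1 - Δ_0) = -57
  1·M_1 + 6·M_2 + 2·M_3 = 6(Δ_2 - Δ_1) = 60
  2·M_2 + 8·M_3 + 2·M_4 = 6(Δ_3 - Δ_2) = -63
Clamped end conditions give two more equations: 2h_0·M_0 + h_0·M_1 = 6(Δ_0 - g'(0)) = -3 and h_3·M_3 + 2h_3·M_4 = 6(g'(7) - Δ_3) = 33.
Solving: M_0 = 1609/244, M_1 = -896/61, M_2 = 2189/122, M_3 = -2011/122, M_4 = 1006/61.
On [5, 7], g(t) = 7 - 123/122·(t - 5) - 2011/244·(t - 5)² + 1341/488·(t - 5)³.
With (t - 5) = 1/2: g(11/2) = 18657/3904.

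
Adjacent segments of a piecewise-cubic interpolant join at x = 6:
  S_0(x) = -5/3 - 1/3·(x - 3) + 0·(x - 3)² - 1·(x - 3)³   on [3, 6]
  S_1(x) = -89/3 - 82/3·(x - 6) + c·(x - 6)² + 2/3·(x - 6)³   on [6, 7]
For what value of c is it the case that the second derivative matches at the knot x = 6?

S_0''(x) = 0 - 6·(x - 3), so S_0''(6) = -18. On the right, S_1''(6) = 2c, so c = -9.

-9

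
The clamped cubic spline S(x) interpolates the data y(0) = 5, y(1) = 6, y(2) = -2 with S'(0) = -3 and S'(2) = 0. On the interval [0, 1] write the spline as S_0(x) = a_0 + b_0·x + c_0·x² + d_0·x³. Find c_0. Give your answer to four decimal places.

13.5000

Write m_i for S''(x_i). With h_i = 1, 1 and divided differences Δ_i = 1, -8, the continuity of S' gives the tridiagonal system
  1·m_0 + 4·m_1 + 1·m_2 = 6(Δ_1 - Δ_0) = -54
Clamped end conditions give two more equations: 2h_0·m_0 + h_0·m_1 = 6(Δ_0 - S'(0)) = 24 and h_1·m_1 + 2h_1·m_2 = 6(S'(2) - Δ_1) = 48.
Solving: m_0 = 27, m_1 = -30, m_2 = 39.
On [0, 1], with S_0(x) = a_0 + b_0·x + c_0·x² + d_0·x³: c_0 = m_0/2 = 27/2, d_0 = (m_1 - m_0)/(6h_0) = -19/2, b_0 = Δ_0 - h_0(2m_0 + m_1)/6 = -3.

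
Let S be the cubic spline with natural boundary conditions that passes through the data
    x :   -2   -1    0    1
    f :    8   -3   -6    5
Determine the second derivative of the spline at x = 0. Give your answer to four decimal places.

19.2000

Put M_i = S'' at the i-th knot. Here h = (1, 1, 1) and Δ = (-11, -3, 11), so the interior equations h_(i-1)·M_(i-1) + 2(h_(i-1)+h_i)·M_i + h_i·M_(i+1) = 6(Δ_i − Δ_(i-1)) read
  1·M_0 + 4·M_1 + 1·M_2 = 6(Δ_1 - Δ_0) = 48
  1·M_1 + 4·M_2 + 1·M_3 = 6(Δ_2 - Δ_1) = 84
Natural end conditions: M_0 = M_3 = 0.
Hence M_0 = 0, M_1 = 36/5, M_2 = 96/5, M_3 = 0.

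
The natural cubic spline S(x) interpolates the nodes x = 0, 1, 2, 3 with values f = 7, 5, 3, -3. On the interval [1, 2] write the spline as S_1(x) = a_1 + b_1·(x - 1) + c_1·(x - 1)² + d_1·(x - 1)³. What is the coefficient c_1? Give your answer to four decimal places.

Put σ_i = S'' at the i-th knot. Here h = (1, 1, 1) and Δ = (-2, -2, -6), so the interior equations h_(i-1)·σ_(i-1) + 2(h_(i-1)+h_i)·σ_i + h_i·σ_(i+1) = 6(Δ_i − Δ_(i-1)) read
  1·σ_0 + 4·σ_1 + 1·σ_2 = 6(Δ_1 - Δ_0) = 0
  1·σ_1 + 4·σ_2 + 1·σ_3 = 6(Δ_2 - Δ_1) = -24
Natural end conditions: σ_0 = σ_3 = 0.
Solving: σ_0 = 0, σ_1 = 8/5, σ_2 = -32/5, σ_3 = 0.
On [1, 2], with S_1(x) = a_1 + b_1·(x - 1) + c_1·(x - 1)² + d_1·(x - 1)³: c_1 = σ_1/2 = 4/5, d_1 = (σ_2 - σ_1)/(6h_1) = -4/3, b_1 = Δ_1 - h_1(2σ_1 + σ_2)/6 = -22/15.

0.8000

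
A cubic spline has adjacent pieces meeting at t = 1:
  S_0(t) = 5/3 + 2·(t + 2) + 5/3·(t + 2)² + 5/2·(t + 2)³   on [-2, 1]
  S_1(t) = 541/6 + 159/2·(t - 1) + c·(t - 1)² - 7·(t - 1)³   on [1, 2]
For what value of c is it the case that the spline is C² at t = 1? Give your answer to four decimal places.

24.1667

S_0''(t) = 10/3 + 15·(t + 2), so S_0''(1) = 145/3. On the right, S_1''(1) = 2c, so c = 145/6.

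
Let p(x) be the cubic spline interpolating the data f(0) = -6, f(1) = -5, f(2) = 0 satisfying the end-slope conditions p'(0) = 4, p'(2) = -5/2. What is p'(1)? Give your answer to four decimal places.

4.1250

Let m_i = p''(x_i). Step sizes h_i = 1, 1; slopes of the chords Δ_i = (y_(i+1) - y_i)/h_i = 1, 5.
  1·m_0 + 4·m_1 + 1·m_2 = 6(Δ_1 - Δ_0) = 24
Clamped end conditions give two more equations: 2h_0·m_0 + h_0·m_1 = 6(Δ_0 - p'(0)) = -18 and h_1·m_1 + 2h_1·m_2 = 6(p'(2) - Δ_1) = -45.
Forward elimination and back-substitution give m_0 = -73/4, m_1 = 37/2, m_2 = -127/4.
On [1, 2], p'(x) = b_1 + 2c_1·(x - 1) + 3d_1·(x - 1)² with b_1 = Δ_1 - h_1(2m_1 + m_2)/6 = 33/8, c_1 = m_1/2 = 37/4, d_1 = (m_2 - m_1)/(6h_1) = -67/8. So p'(1) = 33/8.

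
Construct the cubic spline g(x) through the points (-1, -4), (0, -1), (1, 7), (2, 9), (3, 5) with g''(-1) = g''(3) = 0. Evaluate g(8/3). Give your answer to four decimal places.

6.6561

Let M_i = g''(x_i). Step sizes h_i = 1, 1, 1, 1; slopes of the chords Δ_i = (y_(i+1) - y_i)/h_i = 3, 8, 2, -4.
  1·M_0 + 4·M_1 + 1·M_2 = 6(Δ_1 - Δ_0) = 30
  1·M_1 + 4·M_2 + 1·M_3 = 6(Δ_2 - Δ_1) = -36
  1·M_2 + 4·M_3 + 1·M_4 = 6(Δ_3 - Δ_2) = -36
Natural end conditions: M_0 = M_4 = 0.
Solving the tridiagonal system: M_0 = 0, M_1 = 279/28, M_2 = -69/7, M_3 = -183/28, M_4 = 0.
On [2, 3], g(x) = 9 - 51/28·(x - 2) - 183/56·(x - 2)² + 61/56·(x - 2)³.
With (x - 2) = 2/3: g(8/3) = 1258/189.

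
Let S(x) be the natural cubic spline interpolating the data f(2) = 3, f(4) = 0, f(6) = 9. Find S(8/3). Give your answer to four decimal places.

Put m_i = S'' at the i-th knot. Here h = (2, 2) and Δ = (-3/2, 9/2), so the interior equations h_(i-1)·m_(i-1) + 2(h_(i-1)+h_i)·m_i + h_i·m_(i+1) = 6(Δ_i − Δ_(i-1)) read
  2·m_0 + 8·m_1 + 2·m_2 = 6(Δ_1 - Δ_0) = 36
Natural end conditions: m_0 = m_2 = 0.
Solving the tridiagonal system: m_0 = 0, m_1 = 9/2, m_2 = 0.
On [2, 4], S(x) = 3 - 3·(x - 2) + 0·(x - 2)² + 3/8·(x - 2)³.
With (x - 2) = 2/3: S(8/3) = 10/9.

1.1111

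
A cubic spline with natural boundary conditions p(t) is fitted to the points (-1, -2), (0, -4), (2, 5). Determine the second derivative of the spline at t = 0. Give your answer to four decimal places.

6.5000

With M_i denoting the second derivative at x_i, h_i = 1, 2, and Δ_i = (y_(i+1) − y_i)/h_i = -2, 9/2:
  1·M_0 + 6·M_1 + 2·M_2 = 6(Δ_1 - Δ_0) = 39
Natural end conditions: M_0 = M_2 = 0.
Solving: M_0 = 0, M_1 = 13/2, M_2 = 0.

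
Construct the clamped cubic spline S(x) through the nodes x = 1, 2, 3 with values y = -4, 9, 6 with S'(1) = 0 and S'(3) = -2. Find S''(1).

62

With M_i denoting the second derivative at x_i, h_i = 1, 1, and Δ_i = (y_(i+1) − y_i)/h_i = 13, -3:
  1·M_0 + 4·M_1 + 1·M_2 = 6(Δ_1 - Δ_0) = -96
Clamped end conditions give two more equations: 2h_0·M_0 + h_0·M_1 = 6(Δ_0 - S'(1)) = 78 and h_1·M_1 + 2h_1·M_2 = 6(S'(3) - Δ_1) = 6.
Solving the tridiagonal system: M_0 = 62, M_1 = -46, M_2 = 26.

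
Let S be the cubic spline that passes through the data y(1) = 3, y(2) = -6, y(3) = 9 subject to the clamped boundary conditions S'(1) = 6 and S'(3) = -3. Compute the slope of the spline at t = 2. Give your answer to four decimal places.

With m_i denoting the second derivative at x_i, h_i = 1, 1, and Δ_i = (y_(i+1) − y_i)/h_i = -9, 15:
  1·m_0 + 4·m_1 + 1·m_2 = 6(Δ_1 - Δ_0) = 144
Clamped end conditions give two more equations: 2h_0·m_0 + h_0·m_1 = 6(Δ_0 - S'(1)) = -90 and h_1·m_1 + 2h_1·m_2 = 6(S'(3) - Δ_1) = -108.
Hence m_0 = -171/2, m_1 = 81, m_2 = -189/2.
On [2, 3], S'(t) = b_1 + 2c_1·(t - 2) + 3d_1·(t - 2)² with b_1 = Δ_1 - h_1(2m_1 + m_2)/6 = 15/4, c_1 = m_1/2 = 81/2, d_1 = (m_2 - m_1)/(6h_1) = -117/4. So S'(2) = 15/4.

3.7500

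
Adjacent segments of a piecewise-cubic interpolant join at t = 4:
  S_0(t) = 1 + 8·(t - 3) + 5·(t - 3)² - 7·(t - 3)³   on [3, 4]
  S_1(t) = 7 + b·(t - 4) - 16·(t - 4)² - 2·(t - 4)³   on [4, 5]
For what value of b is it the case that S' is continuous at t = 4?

-3

S_0'(t) = 8 + 10·(t - 3) - 21·(t - 3)², so S_0'(4) = -3. On the right, S_1'(4) = b, so b = -3.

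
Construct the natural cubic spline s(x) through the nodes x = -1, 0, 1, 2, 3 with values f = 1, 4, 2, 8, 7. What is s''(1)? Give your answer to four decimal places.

18.8571

With m_i denoting the second derivative at x_i, h_i = 1, 1, 1, 1, and Δ_i = (y_(i+1) − y_i)/h_i = 3, -2, 6, -1:
  1·m_0 + 4·m_1 + 1·m_2 = 6(Δ_1 - Δ_0) = -30
  1·m_1 + 4·m_2 + 1·m_3 = 6(Δ_2 - Δ_1) = 48
  1·m_2 + 4·m_3 + 1·m_4 = 6(Δ_3 - Δ_2) = -42
Natural end conditions: m_0 = m_4 = 0.
Solving: m_0 = 0, m_1 = -171/14, m_2 = 132/7, m_3 = -213/14, m_4 = 0.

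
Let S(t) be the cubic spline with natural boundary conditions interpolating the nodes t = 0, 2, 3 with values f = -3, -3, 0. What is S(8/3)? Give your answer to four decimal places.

-1.1481

Put M_i = S'' at the i-th knot. Here h = (2, 1) and Δ = (0, 3), so the interior equations h_(i-1)·M_(i-1) + 2(h_(i-1)+h_i)·M_i + h_i·M_(i+1) = 6(Δ_i − Δ_(i-1)) read
  2·M_0 + 6·M_1 + 1·M_2 = 6(Δ_1 - Δ_0) = 18
Natural end conditions: M_0 = M_2 = 0.
Hence M_0 = 0, M_1 = 3, M_2 = 0.
On [2, 3], S(t) = -3 + 2·(t - 2) + 3/2·(t - 2)² - 1/2·(t - 2)³.
With (t - 2) = 2/3: S(8/3) = -31/27.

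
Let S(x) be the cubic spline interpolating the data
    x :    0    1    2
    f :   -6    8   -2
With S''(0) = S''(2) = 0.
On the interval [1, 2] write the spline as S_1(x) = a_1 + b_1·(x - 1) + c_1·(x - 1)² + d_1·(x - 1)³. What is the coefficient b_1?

With m_i denoting the second derivative at x_i, h_i = 1, 1, and Δ_i = (y_(i+1) − y_i)/h_i = 14, -10:
  1·m_0 + 4·m_1 + 1·m_2 = 6(Δ_1 - Δ_0) = -144
Natural end conditions: m_0 = m_2 = 0.
Hence m_0 = 0, m_1 = -36, m_2 = 0.
On [1, 2], with S_1(x) = a_1 + b_1·(x - 1) + c_1·(x - 1)² + d_1·(x - 1)³: c_1 = m_1/2 = -18, d_1 = (m_2 - m_1)/(6h_1) = 6, b_1 = Δ_1 - h_1(2m_1 + m_2)/6 = 2.

2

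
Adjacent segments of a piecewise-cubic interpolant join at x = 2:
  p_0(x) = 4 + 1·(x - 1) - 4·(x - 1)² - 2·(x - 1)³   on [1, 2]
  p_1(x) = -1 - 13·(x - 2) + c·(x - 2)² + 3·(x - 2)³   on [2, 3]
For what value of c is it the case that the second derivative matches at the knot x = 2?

p_0''(x) = -8 - 12·(x - 1), so p_0''(2) = -20. On the right, p_1''(2) = 2c, so c = -10.

-10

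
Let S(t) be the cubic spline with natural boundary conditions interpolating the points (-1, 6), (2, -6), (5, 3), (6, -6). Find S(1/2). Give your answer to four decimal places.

Write M_i for S''(x_i). With h_i = 3, 3, 1 and divided differences Δ_i = -4, 3, -9, the continuity of S' gives the tridiagonal system
  3·M_0 + 12·M_1 + 3·M_2 = 6(Δ_1 - Δ_0) = 42
  3·M_1 + 8·M_2 + 1·M_3 = 6(Δ_2 - Δ_1) = -72
Natural end conditions: M_0 = M_3 = 0.
Solving the tridiagonal system: M_0 = 0, M_1 = 184/29, M_2 = -330/29, M_3 = 0.
On [-1, 2], S(t) = 6 - 208/29·(t + 1) + 0·(t + 1)² + 92/261·(t + 1)³.
With (t + 1) = 3/2: S(1/2) = -207/58.

-3.5690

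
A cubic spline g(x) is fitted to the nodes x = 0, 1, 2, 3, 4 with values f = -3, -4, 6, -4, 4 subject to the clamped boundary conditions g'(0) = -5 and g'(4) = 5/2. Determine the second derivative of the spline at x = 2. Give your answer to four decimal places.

With M_i denoting the second derivative at x_i, h_i = 1, 1, 1, 1, and Δ_i = (y_(i+1) − y_i)/h_i = -1, 10, -10, 8:
  1·M_0 + 4·M_1 + 1·M_2 = 6(Δ_1 - Δ_0) = 66
  1·M_1 + 4·M_2 + 1·M_3 = 6(Δ_2 - Δ_1) = -120
  1·M_2 + 4·M_3 + 1·M_4 = 6(Δ_3 - Δ_2) = 108
Clamped end conditions give two more equations: 2h_0·M_0 + h_0·M_1 = 6(Δ_0 - g'(0)) = 24 and h_3·M_3 + 2h_3·M_4 = 6(g'(4) - Δ_3) = -33.
Solving the tridiagonal system: M_0 = -159/56, M_1 = 831/28, M_2 = -399/8, M_3 = 1395/28, M_4 = -2319/56.

-49.8750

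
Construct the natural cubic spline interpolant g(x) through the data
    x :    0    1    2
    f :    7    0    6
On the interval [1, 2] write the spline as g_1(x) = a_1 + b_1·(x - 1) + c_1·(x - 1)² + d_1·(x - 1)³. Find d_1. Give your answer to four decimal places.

-3.2500

Put σ_i = g'' at the i-th knot. Here h = (1, 1) and Δ = (-7, 6), so the interior equations h_(i-1)·σ_(i-1) + 2(h_(i-1)+h_i)·σ_i + h_i·σ_(i+1) = 6(Δ_i − Δ_(i-1)) read
  1·σ_0 + 4·σ_1 + 1·σ_2 = 6(Δ_1 - Δ_0) = 78
Natural end conditions: σ_0 = σ_2 = 0.
Forward elimination and back-substitution give σ_0 = 0, σ_1 = 39/2, σ_2 = 0.
On [1, 2], with g_1(x) = a_1 + b_1·(x - 1) + c_1·(x - 1)² + d_1·(x - 1)³: c_1 = σ_1/2 = 39/4, d_1 = (σ_2 - σ_1)/(6h_1) = -13/4, b_1 = Δ_1 - h_1(2σ_1 + σ_2)/6 = -1/2.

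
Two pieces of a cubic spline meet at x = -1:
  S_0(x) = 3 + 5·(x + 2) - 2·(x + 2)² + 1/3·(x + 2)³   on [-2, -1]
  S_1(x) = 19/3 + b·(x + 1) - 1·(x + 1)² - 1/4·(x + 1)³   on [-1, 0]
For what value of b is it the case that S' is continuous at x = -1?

2

S_0'(x) = 5 - 4·(x + 2) + 1·(x + 2)², so S_0'(-1) = 2. On the right, S_1'(-1) = b, so b = 2.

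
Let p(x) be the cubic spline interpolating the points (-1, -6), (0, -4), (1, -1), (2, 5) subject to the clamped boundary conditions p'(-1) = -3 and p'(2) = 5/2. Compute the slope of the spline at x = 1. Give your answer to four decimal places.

Put M_i = p'' at the i-th knot. Here h = (1, 1, 1) and Δ = (2, 3, 6), so the interior equations h_(i-1)·M_(i-1) + 2(h_(i-1)+h_i)·M_i + h_i·M_(i+1) = 6(Δ_i − Δ_(i-1)) read
  1·M_0 + 4·M_1 + 1·M_2 = 6(Δ_1 - Δ_0) = 6
  1·M_1 + 4·M_2 + 1·M_3 = 6(Δ_2 - Δ_1) = 18
Clamped end conditions give two more equations: 2h_0·M_0 + h_0·M_1 = 6(Δ_0 - p'(-1)) = 30 and h_2·M_2 + 2h_2·M_3 = 6(p'(2) - Δ_2) = -21.
Hence M_0 = 53/3, M_1 = -16/3, M_2 = 29/3, M_3 = -46/3.
On [1, 2], p'(x) = b_2 + 2c_2·(x - 1) + 3d_2·(x - 1)² with b_2 = Δ_2 - h_2(2M_2 + M_3)/6 = 16/3, c_2 = M_2/2 = 29/6, d_2 = (M_3 - M_2)/(6h_2) = -25/6. So p'(1) = 16/3.

5.3333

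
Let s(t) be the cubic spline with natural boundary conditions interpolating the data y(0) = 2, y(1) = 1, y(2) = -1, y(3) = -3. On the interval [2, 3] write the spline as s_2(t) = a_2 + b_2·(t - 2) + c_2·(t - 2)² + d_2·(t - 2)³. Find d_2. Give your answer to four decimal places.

Let σ_i = s''(x_i). Step sizes h_i = 1, 1, 1; slopes of the chords Δ_i = (y_(i+1) - y_i)/h_i = -1, -2, -2.
  1·σ_0 + 4·σ_1 + 1·σ_2 = 6(Δ_1 - Δ_0) = -6
  1·σ_1 + 4·σ_2 + 1·σ_3 = 6(Δ_2 - Δ_1) = 0
Natural end conditions: σ_0 = σ_3 = 0.
Hence σ_0 = 0, σ_1 = -8/5, σ_2 = 2/5, σ_3 = 0.
On [2, 3], with s_2(t) = a_2 + b_2·(t - 2) + c_2·(t - 2)² + d_2·(t - 2)³: c_2 = σ_2/2 = 1/5, d_2 = (σ_3 - σ_2)/(6h_2) = -1/15, b_2 = Δ_2 - h_2(2σ_2 + σ_3)/6 = -32/15.

-0.0667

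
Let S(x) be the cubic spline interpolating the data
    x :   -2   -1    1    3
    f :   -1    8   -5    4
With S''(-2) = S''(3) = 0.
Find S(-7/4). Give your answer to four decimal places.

2.0277

Let M_i = S''(x_i). Step sizes h_i = 1, 2, 2; slopes of the chords Δ_i = (y_(i+1) - y_i)/h_i = 9, -13/2, 9/2.
  1·M_0 + 6·M_1 + 2·M_2 = 6(Δ_1 - Δ_0) = -93
  2·M_1 + 8·M_2 + 2·M_3 = 6(Δ_2 - Δ_1) = 66
Natural end conditions: M_0 = M_3 = 0.
Solving the tridiagonal system: M_0 = 0, M_1 = -219/11, M_2 = 291/22, M_3 = 0.
On [-2, -1], S(x) = -1 + 271/22·(x + 2) + 0·(x + 2)² - 73/22·(x + 2)³.
With (x + 2) = 1/4: S(-7/4) = 2855/1408.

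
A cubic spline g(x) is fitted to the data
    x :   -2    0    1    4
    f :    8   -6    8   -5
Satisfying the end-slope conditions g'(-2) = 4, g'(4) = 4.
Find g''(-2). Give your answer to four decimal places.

With M_i denoting the second derivative at x_i, h_i = 2, 1, 3, and Δ_i = (y_(i+1) − y_i)/h_i = -7, 14, -13/3:
  2·M_0 + 6·M_1 + 1·M_2 = 6(Δ_1 - Δ_0) = 126
  1·M_1 + 8·M_2 + 3·M_3 = 6(Δ_2 - Δ_1) = -110
Clamped end conditions give two more equations: 2h_0·M_0 + h_0·M_1 = 6(Δ_0 - g'(-2)) = -66 and h_2·M_2 + 2h_2·M_3 = 6(g'(4) - Δ_2) = 50.
Solving the tridiagonal system: M_0 = -736/21, M_1 = 779/21, M_2 = -556/21, M_3 = 151/7.

-35.0476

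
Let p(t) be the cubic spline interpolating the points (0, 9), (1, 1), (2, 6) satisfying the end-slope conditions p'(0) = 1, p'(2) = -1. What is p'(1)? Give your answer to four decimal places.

-2.2500

Let M_i = p''(x_i). Step sizes h_i = 1, 1; slopes of the chords Δ_i = (y_(i+1) - y_i)/h_i = -8, 5.
  1·M_0 + 4·M_1 + 1·M_2 = 6(Δ_1 - Δ_0) = 78
Clamped end conditions give two more equations: 2h_0·M_0 + h_0·M_1 = 6(Δ_0 - p'(0)) = -54 and h_1·M_1 + 2h_1·M_2 = 6(p'(2) - Δ_1) = -36.
Forward elimination and back-substitution give M_0 = -95/2, M_1 = 41, M_2 = -77/2.
On [1, 2], p'(t) = b_1 + 2c_1·(t - 1) + 3d_1·(t - 1)² with b_1 = Δ_1 - h_1(2M_1 + M_2)/6 = -9/4, c_1 = M_1/2 = 41/2, d_1 = (M_2 - M_1)/(6h_1) = -53/4. So p'(1) = -9/4.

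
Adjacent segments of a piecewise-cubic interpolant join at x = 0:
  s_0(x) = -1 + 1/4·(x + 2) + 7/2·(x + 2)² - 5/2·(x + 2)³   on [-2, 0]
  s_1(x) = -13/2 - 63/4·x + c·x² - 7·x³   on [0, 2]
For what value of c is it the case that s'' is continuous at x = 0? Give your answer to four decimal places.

-11.5000

s_0''(x) = 7 - 15·(x + 2), so s_0''(0) = -23. On the right, s_1''(0) = 2c, so c = -23/2.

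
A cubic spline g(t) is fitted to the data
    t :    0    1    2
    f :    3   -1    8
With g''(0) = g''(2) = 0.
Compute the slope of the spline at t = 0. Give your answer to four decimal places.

-7.2500

Write m_i for g''(x_i). With h_i = 1, 1 and divided differences Δ_i = -4, 9, the continuity of g' gives the tridiagonal system
  1·m_0 + 4·m_1 + 1·m_2 = 6(Δ_1 - Δ_0) = 78
Natural end conditions: m_0 = m_2 = 0.
Forward elimination and back-substitution give m_0 = 0, m_1 = 39/2, m_2 = 0.
On [0, 1], g'(t) = b_0 + 2c_0·t + 3d_0·t² with b_0 = Δ_0 - h_0(2m_0 + m_1)/6 = -29/4, c_0 = m_0/2 = 0, d_0 = (m_1 - m_0)/(6h_0) = 13/4. So g'(0) = -29/4.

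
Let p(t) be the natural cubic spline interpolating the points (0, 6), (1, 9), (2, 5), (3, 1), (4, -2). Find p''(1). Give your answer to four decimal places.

-11.1429

Write σ_i for p''(x_i). With h_i = 1, 1, 1, 1 and divided differences Δ_i = 3, -4, -4, -3, the continuity of p' gives the tridiagonal system
  1·σ_0 + 4·σ_1 + 1·σ_2 = 6(Δ_1 - Δ_0) = -42
  1·σ_1 + 4·σ_2 + 1·σ_3 = 6(Δ_2 - Δ_1) = 0
  1·σ_2 + 4·σ_3 + 1·σ_4 = 6(Δ_3 - Δ_2) = 6
Natural end conditions: σ_0 = σ_4 = 0.
Forward elimination and back-substitution give σ_0 = 0, σ_1 = -78/7, σ_2 = 18/7, σ_3 = 6/7, σ_4 = 0.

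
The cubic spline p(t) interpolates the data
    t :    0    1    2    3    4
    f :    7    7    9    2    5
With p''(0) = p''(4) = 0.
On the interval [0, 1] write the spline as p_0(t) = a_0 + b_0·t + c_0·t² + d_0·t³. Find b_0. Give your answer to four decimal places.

-1.3571

With m_i denoting the second derivative at x_i, h_i = 1, 1, 1, 1, and Δ_i = (y_(i+1) − y_i)/h_i = 0, 2, -7, 3:
  1·m_0 + 4·m_1 + 1·m_2 = 6(Δ_1 - Δ_0) = 12
  1·m_1 + 4·m_2 + 1·m_3 = 6(Δ_2 - Δ_1) = -54
  1·m_2 + 4·m_3 + 1·m_4 = 6(Δ_3 - Δ_2) = 60
Natural end conditions: m_0 = m_4 = 0.
Solving: m_0 = 0, m_1 = 57/7, m_2 = -144/7, m_3 = 141/7, m_4 = 0.
On [0, 1], with p_0(t) = a_0 + b_0·t + c_0·t² + d_0·t³: c_0 = m_0/2 = 0, d_0 = (m_1 - m_0)/(6h_0) = 19/14, b_0 = Δ_0 - h_0(2m_0 + m_1)/6 = -19/14.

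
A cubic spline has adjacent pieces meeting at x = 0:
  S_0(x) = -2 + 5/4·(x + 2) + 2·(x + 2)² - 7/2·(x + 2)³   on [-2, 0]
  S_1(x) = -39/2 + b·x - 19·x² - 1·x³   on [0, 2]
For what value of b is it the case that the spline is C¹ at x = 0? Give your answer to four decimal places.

S_0'(x) = 5/4 + 4·(x + 2) - 21/2·(x + 2)², so S_0'(0) = -131/4. On the right, S_1'(0) = b, so b = -131/4.

-32.7500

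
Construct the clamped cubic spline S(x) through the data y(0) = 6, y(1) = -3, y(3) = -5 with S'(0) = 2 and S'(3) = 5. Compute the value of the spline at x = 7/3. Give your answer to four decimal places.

Write m_i for S''(x_i). With h_i = 1, 2 and divided differences Δ_i = -9, -1, the continuity of S' gives the tridiagonal system
  1·m_0 + 6·m_1 + 2·m_2 = 6(Δ_1 - Δ_0) = 48
Clamped end conditions give two more equations: 2h_0·m_0 + h_0·m_1 = 6(Δ_0 - S'(0)) = -66 and h_1·m_1 + 2h_1·m_2 = 6(S'(3) - Δ_1) = 36.
Forward elimination and back-substitution give m_0 = -40, m_1 = 14, m_2 = 2.
On [1, 3], S(x) = -3 - 11·(x - 1) + 7·(x - 1)² - 1·(x - 1)³.
With (x - 1) = 4/3: S(7/3) = -205/27.

-7.5926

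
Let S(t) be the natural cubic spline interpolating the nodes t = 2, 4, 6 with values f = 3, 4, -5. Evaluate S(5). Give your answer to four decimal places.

Let M_i = S''(x_i). Step sizes h_i = 2, 2; slopes of the chords Δ_i = (y_(i+1) - y_i)/h_i = 1/2, -9/2.
  2·M_0 + 8·M_1 + 2·M_2 = 6(Δ_1 - Δ_0) = -30
Natural end conditions: M_0 = M_2 = 0.
Hence M_0 = 0, M_1 = -15/4, M_2 = 0.
On [4, 6], S(t) = 4 - 2·(t - 4) - 15/8·(t - 4)² + 5/16·(t - 4)³.
With (t - 4) = 1: S(5) = 7/16.

0.4375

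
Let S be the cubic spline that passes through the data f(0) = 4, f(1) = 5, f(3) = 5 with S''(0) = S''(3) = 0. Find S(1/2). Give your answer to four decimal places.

Write m_i for S''(x_i). With h_i = 1, 2 and divided differences Δ_i = 1, 0, the continuity of S' gives the tridiagonal system
  1·m_0 + 6·m_1 + 2·m_2 = 6(Δ_1 - Δ_0) = -6
Natural end conditions: m_0 = m_2 = 0.
Hence m_0 = 0, m_1 = -1, m_2 = 0.
On [0, 1], S(x) = 4 + 7/6·x + 0·x² - 1/6·x³.
With x = 1/2: S(1/2) = 73/16.

4.5625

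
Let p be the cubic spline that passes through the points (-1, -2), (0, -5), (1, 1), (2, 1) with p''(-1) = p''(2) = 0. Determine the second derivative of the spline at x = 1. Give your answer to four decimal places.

-13.2000

With σ_i denoting the second derivative at x_i, h_i = 1, 1, 1, and Δ_i = (y_(i+1) − y_i)/h_i = -3, 6, 0:
  1·σ_0 + 4·σ_1 + 1·σ_2 = 6(Δ_1 - Δ_0) = 54
  1·σ_1 + 4·σ_2 + 1·σ_3 = 6(Δ_2 - Δ_1) = -36
Natural end conditions: σ_0 = σ_3 = 0.
Solving: σ_0 = 0, σ_1 = 84/5, σ_2 = -66/5, σ_3 = 0.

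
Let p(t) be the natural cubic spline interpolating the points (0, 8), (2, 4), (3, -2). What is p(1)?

7

Put M_i = p'' at the i-th knot. Here h = (2, 1) and Δ = (-2, -6), so the interior equations h_(i-1)·M_(i-1) + 2(h_(i-1)+h_i)·M_i + h_i·M_(i+1) = 6(Δ_i − Δ_(i-1)) read
  2·M_0 + 6·M_1 + 1·M_2 = 6(Δ_1 - Δ_0) = -24
Natural end conditions: M_0 = M_2 = 0.
Solving the tridiagonal system: M_0 = 0, M_1 = -4, M_2 = 0.
On [0, 2], p(t) = 8 - 2/3·t + 0·t² - 1/3·t³.
With t = 1: p(1) = 7.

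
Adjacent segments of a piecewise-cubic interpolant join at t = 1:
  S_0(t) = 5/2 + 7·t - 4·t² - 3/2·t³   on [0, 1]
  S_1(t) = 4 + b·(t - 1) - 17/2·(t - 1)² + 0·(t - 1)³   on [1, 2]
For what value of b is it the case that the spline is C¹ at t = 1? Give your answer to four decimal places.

S_0'(t) = 7 - 8·t - 9/2·t², so S_0'(1) = -11/2. On the right, S_1'(1) = b, so b = -11/2.

-5.5000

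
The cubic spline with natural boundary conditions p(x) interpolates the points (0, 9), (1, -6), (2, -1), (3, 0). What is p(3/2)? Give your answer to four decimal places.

-4.7000

With σ_i denoting the second derivative at x_i, h_i = 1, 1, 1, and Δ_i = (y_(i+1) − y_i)/h_i = -15, 5, 1:
  1·σ_0 + 4·σ_1 + 1·σ_2 = 6(Δ_1 - Δ_0) = 120
  1·σ_1 + 4·σ_2 + 1·σ_3 = 6(Δ_2 - Δ_1) = -24
Natural end conditions: σ_0 = σ_3 = 0.
Forward elimination and back-substitution give σ_0 = 0, σ_1 = 168/5, σ_2 = -72/5, σ_3 = 0.
On [1, 2], p(x) = -6 - 19/5·(x - 1) + 84/5·(x - 1)² - 8·(x - 1)³.
With (x - 1) = 1/2: p(3/2) = -47/10.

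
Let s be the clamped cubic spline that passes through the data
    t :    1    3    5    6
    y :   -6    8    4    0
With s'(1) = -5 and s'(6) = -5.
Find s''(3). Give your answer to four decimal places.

Write M_i for s''(x_i). With h_i = 2, 2, 1 and divided differences Δ_i = 7, -2, -4, the continuity of s' gives the tridiagonal system
  2·M_0 + 8·M_1 + 2·M_2 = 6(Δ_1 - Δ_0) = -54
  2·M_1 + 6·M_2 + 1·M_3 = 6(Δ_2 - Δ_1) = -12
Clamped end conditions give two more equations: 2h_0·M_0 + h_0·M_1 = 6(Δ_0 - s'(1)) = 72 and h_2·M_2 + 2h_2·M_3 = 6(s'(6) - Δ_2) = -6.
Hence M_0 = 573/23, M_1 = -318/23, M_2 = 78/23, M_3 = -108/23.

-13.8261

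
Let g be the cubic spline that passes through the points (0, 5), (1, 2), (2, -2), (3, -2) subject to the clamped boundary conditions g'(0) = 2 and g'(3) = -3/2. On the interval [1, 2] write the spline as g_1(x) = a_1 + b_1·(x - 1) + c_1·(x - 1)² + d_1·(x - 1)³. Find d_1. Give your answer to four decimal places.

Put m_i = g'' at the i-th knot. Here h = (1, 1, 1) and Δ = (-3, -4, 0), so the interior equations h_(i-1)·m_(i-1) + 2(h_(i-1)+h_i)·m_i + h_i·m_(i+1) = 6(Δ_i − Δ_(i-1)) read
  1·m_0 + 4·m_1 + 1·m_2 = 6(Δ_1 - Δ_0) = -6
  1·m_1 + 4·m_2 + 1·m_3 = 6(Δ_2 - Δ_1) = 24
Clamped end conditions give two more equations: 2h_0·m_0 + h_0·m_1 = 6(Δ_0 - g'(0)) = -30 and h_2·m_2 + 2h_2·m_3 = 6(g'(3) - Δ_2) = -9.
Forward elimination and back-substitution give m_0 = -227/15, m_1 = 4/15, m_2 = 121/15, m_3 = -128/15.
On [1, 2], with g_1(x) = a_1 + b_1·(x - 1) + c_1·(x - 1)² + d_1·(x - 1)³: c_1 = m_1/2 = 2/15, d_1 = (m_2 - m_1)/(6h_1) = 13/10, b_1 = Δ_1 - h_1(2m_1 + m_2)/6 = -163/30.

1.3000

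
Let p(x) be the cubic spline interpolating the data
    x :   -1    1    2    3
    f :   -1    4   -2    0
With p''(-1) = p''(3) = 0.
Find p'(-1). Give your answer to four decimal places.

With m_i denoting the second derivative at x_i, h_i = 2, 1, 1, and Δ_i = (y_(i+1) − y_i)/h_i = 5/2, -6, 2:
  2·m_0 + 6·m_1 + 1·m_2 = 6(Δ_1 - Δ_0) = -51
  1·m_1 + 4·m_2 + 1·m_3 = 6(Δ_2 - Δ_1) = 48
Natural end conditions: m_0 = m_3 = 0.
Solving: m_0 = 0, m_1 = -252/23, m_2 = 339/23, m_3 = 0.
On [-1, 1], p'(x) = b_0 + 2c_0·(x + 1) + 3d_0·(x + 1)² with b_0 = Δ_0 - h_0(2m_0 + m_1)/6 = 283/46, c_0 = m_0/2 = 0, d_0 = (m_1 - m_0)/(6h_0) = -21/23. So p'(-1) = 283/46.

6.1522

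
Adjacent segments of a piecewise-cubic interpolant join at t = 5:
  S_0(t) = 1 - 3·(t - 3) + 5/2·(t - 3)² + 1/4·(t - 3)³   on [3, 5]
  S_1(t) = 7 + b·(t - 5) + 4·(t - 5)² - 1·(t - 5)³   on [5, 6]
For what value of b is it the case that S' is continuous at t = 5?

S_0'(t) = -3 + 5·(t - 3) + 3/4·(t - 3)², so S_0'(5) = 10. On the right, S_1'(5) = b, so b = 10.

10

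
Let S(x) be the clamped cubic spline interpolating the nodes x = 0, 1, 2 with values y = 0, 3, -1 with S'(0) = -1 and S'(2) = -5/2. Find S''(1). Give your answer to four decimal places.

-19.5000

Put M_i = S'' at the i-th knot. Here h = (1, 1) and Δ = (3, -4), so the interior equations h_(i-1)·M_(i-1) + 2(h_(i-1)+h_i)·M_i + h_i·M_(i+1) = 6(Δ_i − Δ_(i-1)) read
  1·M_0 + 4·M_1 + 1·M_2 = 6(Δ_1 - Δ_0) = -42
Clamped end conditions give two more equations: 2h_0·M_0 + h_0·M_1 = 6(Δ_0 - S'(0)) = 24 and h_1·M_1 + 2h_1·M_2 = 6(S'(2) - Δ_1) = 9.
Solving: M_0 = 87/4, M_1 = -39/2, M_2 = 57/4.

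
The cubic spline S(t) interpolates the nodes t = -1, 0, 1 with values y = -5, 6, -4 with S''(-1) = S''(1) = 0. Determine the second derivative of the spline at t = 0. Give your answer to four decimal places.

Put m_i = S'' at the i-th knot. Here h = (1, 1) and Δ = (11, -10), so the interior equations h_(i-1)·m_(i-1) + 2(h_(i-1)+h_i)·m_i + h_i·m_(i+1) = 6(Δ_i − Δ_(i-1)) read
  1·m_0 + 4·m_1 + 1·m_2 = 6(Δ_1 - Δ_0) = -126
Natural end conditions: m_0 = m_2 = 0.
Hence m_0 = 0, m_1 = -63/2, m_2 = 0.

-31.5000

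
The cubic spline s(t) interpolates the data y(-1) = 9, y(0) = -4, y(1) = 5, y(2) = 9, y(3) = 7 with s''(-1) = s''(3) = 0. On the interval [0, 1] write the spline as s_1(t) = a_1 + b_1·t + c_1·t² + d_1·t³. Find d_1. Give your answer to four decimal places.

-8.7143

Write M_i for s''(x_i). With h_i = 1, 1, 1, 1 and divided differences Δ_i = -13, 9, 4, -2, the continuity of s' gives the tridiagonal system
  1·M_0 + 4·M_1 + 1·M_2 = 6(Δ_1 - Δ_0) = 132
  1·M_1 + 4·M_2 + 1·M_3 = 6(Δ_2 - Δ_1) = -30
  1·M_2 + 4·M_3 + 1·M_4 = 6(Δ_3 - Δ_2) = -36
Natural end conditions: M_0 = M_4 = 0.
Solving the tridiagonal system: M_0 = 0, M_1 = 258/7, M_2 = -108/7, M_3 = -36/7, M_4 = 0.
On [0, 1], with s_1(t) = a_1 + b_1·t + c_1·t² + d_1·t³: c_1 = M_1/2 = 129/7, d_1 = (M_2 - M_1)/(6h_1) = -61/7, b_1 = Δ_1 - h_1(2M_1 + M_2)/6 = -5/7.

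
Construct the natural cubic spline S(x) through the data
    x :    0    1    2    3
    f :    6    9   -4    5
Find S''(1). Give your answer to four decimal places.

-34.4000

Put M_i = S'' at the i-th knot. Here h = (1, 1, 1) and Δ = (3, -13, 9), so the interior equations h_(i-1)·M_(i-1) + 2(h_(i-1)+h_i)·M_i + h_i·M_(i+1) = 6(Δ_i − Δ_(i-1)) read
  1·M_0 + 4·M_1 + 1·M_2 = 6(Δ_1 - Δ_0) = -96
  1·M_1 + 4·M_2 + 1·M_3 = 6(Δ_2 - Δ_1) = 132
Natural end conditions: M_0 = M_3 = 0.
Hence M_0 = 0, M_1 = -172/5, M_2 = 208/5, M_3 = 0.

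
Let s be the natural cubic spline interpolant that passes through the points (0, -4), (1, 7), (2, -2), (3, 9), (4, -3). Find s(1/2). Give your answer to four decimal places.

4.1987

With m_i denoting the second derivative at x_i, h_i = 1, 1, 1, 1, and Δ_i = (y_(i+1) − y_i)/h_i = 11, -9, 11, -12:
  1·m_0 + 4·m_1 + 1·m_2 = 6(Δ_1 - Δ_0) = -120
  1·m_1 + 4·m_2 + 1·m_3 = 6(Δ_2 - Δ_1) = 120
  1·m_2 + 4·m_3 + 1·m_4 = 6(Δ_3 - Δ_2) = -138
Natural end conditions: m_0 = m_4 = 0.
Solving the tridiagonal system: m_0 = 0, m_1 = -1209/28, m_2 = 369/7, m_3 = -1335/28, m_4 = 0.
On [0, 1], s(x) = -4 + 1019/56·x + 0·x² - 403/56·x³.
With x = 1/2: s(1/2) = 1881/448.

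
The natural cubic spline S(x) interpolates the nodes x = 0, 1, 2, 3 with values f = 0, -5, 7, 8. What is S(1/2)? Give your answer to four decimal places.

Let M_i = S''(x_i). Step sizes h_i = 1, 1, 1; slopes of the chords Δ_i = (y_(i+1) - y_i)/h_i = -5, 12, 1.
  1·M_0 + 4·M_1 + 1·M_2 = 6(Δ_1 - Δ_0) = 102
  1·M_1 + 4·M_2 + 1·M_3 = 6(Δ_2 - Δ_1) = -66
Natural end conditions: M_0 = M_3 = 0.
Solving: M_0 = 0, M_1 = 158/5, M_2 = -122/5, M_3 = 0.
On [0, 1], S(x) = 0 - 154/15·x + 0·x² + 79/15·x³.
With x = 1/2: S(1/2) = -179/40.

-4.4750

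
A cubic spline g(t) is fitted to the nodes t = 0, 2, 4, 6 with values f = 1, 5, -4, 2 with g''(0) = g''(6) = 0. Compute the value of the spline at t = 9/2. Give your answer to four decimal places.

-4.0969

With σ_i denoting the second derivative at x_i, h_i = 2, 2, 2, and Δ_i = (y_(i+1) − y_i)/h_i = 2, -9/2, 3:
  2·σ_0 + 8·σ_1 + 2·σ_2 = 6(Δ_1 - Δ_0) = -39
  2·σ_1 + 8·σ_2 + 2·σ_3 = 6(Δ_2 - Δ_1) = 45
Natural end conditions: σ_0 = σ_3 = 0.
Solving the tridiagonal system: σ_0 = 0, σ_1 = -67/10, σ_2 = 73/10, σ_3 = 0.
On [4, 6], g(t) = -4 - 28/15·(t - 4) + 73/20·(t - 4)² - 73/120·(t - 4)³.
With (t - 4) = 1/2: g(9/2) = -1311/320.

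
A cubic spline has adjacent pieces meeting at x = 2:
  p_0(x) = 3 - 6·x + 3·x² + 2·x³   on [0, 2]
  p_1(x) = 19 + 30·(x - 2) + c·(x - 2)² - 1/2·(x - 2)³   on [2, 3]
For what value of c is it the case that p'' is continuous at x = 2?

15

p_0''(x) = 6 + 12·x, so p_0''(2) = 30. On the right, p_1''(2) = 2c, so c = 15.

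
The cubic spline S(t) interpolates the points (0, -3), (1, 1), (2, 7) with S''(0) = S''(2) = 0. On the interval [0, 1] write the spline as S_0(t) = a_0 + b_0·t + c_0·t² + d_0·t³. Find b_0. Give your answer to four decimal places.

Put σ_i = S'' at the i-th knot. Here h = (1, 1) and Δ = (4, 6), so the interior equations h_(i-1)·σ_(i-1) + 2(h_(i-1)+h_i)·σ_i + h_i·σ_(i+1) = 6(Δ_i − Δ_(i-1)) read
  1·σ_0 + 4·σ_1 + 1·σ_2 = 6(Δ_1 - Δ_0) = 12
Natural end conditions: σ_0 = σ_2 = 0.
Forward elimination and back-substitution give σ_0 = 0, σ_1 = 3, σ_2 = 0.
On [0, 1], with S_0(t) = a_0 + b_0·t + c_0·t² + d_0·t³: c_0 = σ_0/2 = 0, d_0 = (σ_1 - σ_0)/(6h_0) = 1/2, b_0 = Δ_0 - h_0(2σ_0 + σ_1)/6 = 7/2.

3.5000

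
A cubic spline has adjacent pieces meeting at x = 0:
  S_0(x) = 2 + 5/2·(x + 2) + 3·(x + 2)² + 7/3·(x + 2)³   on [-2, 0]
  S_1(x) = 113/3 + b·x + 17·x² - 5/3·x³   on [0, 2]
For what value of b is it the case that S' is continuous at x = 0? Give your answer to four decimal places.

S_0'(x) = 5/2 + 6·(x + 2) + 7·(x + 2)², so S_0'(0) = 85/2. On the right, S_1'(0) = b, so b = 85/2.

42.5000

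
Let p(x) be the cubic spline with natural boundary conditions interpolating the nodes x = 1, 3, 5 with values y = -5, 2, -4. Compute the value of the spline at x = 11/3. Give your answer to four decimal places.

With M_i denoting the second derivative at x_i, h_i = 2, 2, and Δ_i = (y_(i+1) − y_i)/h_i = 7/2, -3:
  2·M_0 + 8·M_1 + 2·M_2 = 6(Δ_1 - Δ_0) = -39
Natural end conditions: M_0 = M_2 = 0.
Forward elimination and back-substitution give M_0 = 0, M_1 = -39/8, M_2 = 0.
On [3, 5], p(x) = 2 + 1/4·(x - 3) - 39/16·(x - 3)² + 13/32·(x - 3)³.
With (x - 3) = 2/3: p(11/3) = 65/54.

1.2037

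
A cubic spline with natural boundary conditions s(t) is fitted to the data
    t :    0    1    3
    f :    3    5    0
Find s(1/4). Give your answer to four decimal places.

3.6758

Write σ_i for s''(x_i). With h_i = 1, 2 and divided differences Δ_i = 2, -5/2, the continuity of s' gives the tridiagonal system
  1·σ_0 + 6·σ_1 + 2·σ_2 = 6(Δ_1 - Δ_0) = -27
Natural end conditions: σ_0 = σ_2 = 0.
Forward elimination and back-substitution give σ_0 = 0, σ_1 = -9/2, σ_2 = 0.
On [0, 1], s(t) = 3 + 11/4·t + 0·t² - 3/4·t³.
With t = 1/4: s(1/4) = 941/256.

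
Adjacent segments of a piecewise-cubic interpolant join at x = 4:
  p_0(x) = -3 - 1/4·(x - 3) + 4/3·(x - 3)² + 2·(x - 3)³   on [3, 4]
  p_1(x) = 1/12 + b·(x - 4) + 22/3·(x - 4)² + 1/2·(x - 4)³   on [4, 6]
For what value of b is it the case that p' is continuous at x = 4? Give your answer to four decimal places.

8.4167

p_0'(x) = -1/4 + 8/3·(x - 3) + 6·(x - 3)², so p_0'(4) = 101/12. On the right, p_1'(4) = b, so b = 101/12.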